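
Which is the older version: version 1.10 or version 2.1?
version 1.10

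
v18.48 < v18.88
True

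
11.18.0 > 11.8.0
True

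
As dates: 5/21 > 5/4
True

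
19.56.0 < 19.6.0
False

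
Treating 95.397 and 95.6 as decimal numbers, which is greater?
95.6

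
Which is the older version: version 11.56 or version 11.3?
version 11.3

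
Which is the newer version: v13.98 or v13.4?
v13.98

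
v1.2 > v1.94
False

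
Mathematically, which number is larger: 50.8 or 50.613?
50.8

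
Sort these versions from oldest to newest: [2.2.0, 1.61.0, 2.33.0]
[1.61.0, 2.2.0, 2.33.0]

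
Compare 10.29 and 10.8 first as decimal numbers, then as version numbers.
As decimals: 10.29 < 10.8. As versions: v10.29 > v10.8 (minor version 29 > 8).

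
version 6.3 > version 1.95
True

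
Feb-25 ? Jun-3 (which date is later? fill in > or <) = <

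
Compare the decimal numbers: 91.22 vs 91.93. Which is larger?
91.93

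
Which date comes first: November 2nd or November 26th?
November 2nd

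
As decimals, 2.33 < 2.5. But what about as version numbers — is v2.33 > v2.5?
True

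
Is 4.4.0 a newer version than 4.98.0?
No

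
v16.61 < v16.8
False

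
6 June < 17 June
True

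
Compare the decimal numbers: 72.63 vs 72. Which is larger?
72.63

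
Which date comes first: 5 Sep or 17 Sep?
5 Sep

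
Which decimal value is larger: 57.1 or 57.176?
57.176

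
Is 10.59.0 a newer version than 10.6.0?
Yes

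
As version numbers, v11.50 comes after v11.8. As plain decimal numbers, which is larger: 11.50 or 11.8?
11.8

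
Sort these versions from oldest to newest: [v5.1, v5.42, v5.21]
[v5.1, v5.21, v5.42]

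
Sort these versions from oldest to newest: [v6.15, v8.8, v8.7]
[v6.15, v8.7, v8.8]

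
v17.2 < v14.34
False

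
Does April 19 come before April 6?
No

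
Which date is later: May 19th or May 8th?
May 19th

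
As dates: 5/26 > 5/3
True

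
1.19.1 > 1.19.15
False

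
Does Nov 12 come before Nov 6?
No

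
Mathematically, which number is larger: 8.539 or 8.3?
8.539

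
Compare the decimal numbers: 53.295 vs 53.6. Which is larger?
53.6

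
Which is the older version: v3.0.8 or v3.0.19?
v3.0.8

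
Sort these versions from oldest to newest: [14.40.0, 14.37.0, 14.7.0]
[14.7.0, 14.37.0, 14.40.0]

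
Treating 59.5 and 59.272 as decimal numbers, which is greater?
59.5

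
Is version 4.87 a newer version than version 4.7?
Yes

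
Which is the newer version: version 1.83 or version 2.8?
version 2.8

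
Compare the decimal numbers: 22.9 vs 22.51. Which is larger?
22.9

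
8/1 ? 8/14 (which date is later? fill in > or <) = <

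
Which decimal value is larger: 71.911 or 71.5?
71.911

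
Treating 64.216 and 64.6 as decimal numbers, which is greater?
64.6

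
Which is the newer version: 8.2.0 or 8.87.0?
8.87.0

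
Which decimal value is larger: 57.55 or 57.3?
57.55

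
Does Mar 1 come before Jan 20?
No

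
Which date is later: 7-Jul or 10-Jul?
10-Jul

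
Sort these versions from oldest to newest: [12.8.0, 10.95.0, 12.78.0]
[10.95.0, 12.8.0, 12.78.0]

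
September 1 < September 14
True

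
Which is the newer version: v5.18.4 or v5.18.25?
v5.18.25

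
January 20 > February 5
False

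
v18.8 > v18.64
False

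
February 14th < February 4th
False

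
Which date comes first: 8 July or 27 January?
27 January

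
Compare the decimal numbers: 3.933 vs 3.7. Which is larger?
3.933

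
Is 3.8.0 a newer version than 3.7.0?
Yes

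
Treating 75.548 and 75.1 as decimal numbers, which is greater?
75.548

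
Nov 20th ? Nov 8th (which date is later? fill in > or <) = >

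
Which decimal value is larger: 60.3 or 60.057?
60.3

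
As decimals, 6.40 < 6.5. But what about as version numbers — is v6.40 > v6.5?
True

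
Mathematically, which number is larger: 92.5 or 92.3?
92.5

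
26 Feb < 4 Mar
True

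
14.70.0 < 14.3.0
False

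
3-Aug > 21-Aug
False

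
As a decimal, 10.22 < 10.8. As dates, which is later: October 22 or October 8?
October 22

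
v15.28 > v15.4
True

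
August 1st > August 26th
False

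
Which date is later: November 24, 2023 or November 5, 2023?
November 24, 2023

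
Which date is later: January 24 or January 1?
January 24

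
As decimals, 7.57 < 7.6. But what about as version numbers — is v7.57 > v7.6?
True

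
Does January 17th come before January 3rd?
No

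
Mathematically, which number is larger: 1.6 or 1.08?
1.6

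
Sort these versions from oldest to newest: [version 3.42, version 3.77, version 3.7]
[version 3.7, version 3.42, version 3.77]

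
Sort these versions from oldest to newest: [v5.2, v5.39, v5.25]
[v5.2, v5.25, v5.39]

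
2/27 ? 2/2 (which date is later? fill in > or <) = >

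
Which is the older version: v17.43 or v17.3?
v17.3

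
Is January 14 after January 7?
Yes. Day 14 comes after day 7 in January — this is a date comparison, not a decimal one (the decimal 1.14 would be smaller than 1.7).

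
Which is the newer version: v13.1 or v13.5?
v13.5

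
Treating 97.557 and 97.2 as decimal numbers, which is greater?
97.557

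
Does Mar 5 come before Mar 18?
Yes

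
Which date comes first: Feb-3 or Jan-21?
Jan-21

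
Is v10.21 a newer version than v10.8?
Yes. Version numbers are compared segment by segment as integers, not as decimals: minor version 21 > 8, so v10.21 > v10.8 (even though the decimal 10.21 < 10.8).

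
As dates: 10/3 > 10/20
False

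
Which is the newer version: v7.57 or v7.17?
v7.57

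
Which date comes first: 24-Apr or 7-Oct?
24-Apr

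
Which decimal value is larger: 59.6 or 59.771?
59.771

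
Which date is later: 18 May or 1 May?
18 May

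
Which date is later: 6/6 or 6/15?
6/15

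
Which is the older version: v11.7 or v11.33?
v11.7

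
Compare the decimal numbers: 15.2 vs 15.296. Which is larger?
15.296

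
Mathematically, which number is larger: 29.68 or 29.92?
29.92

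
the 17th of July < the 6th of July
False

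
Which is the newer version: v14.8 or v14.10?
v14.10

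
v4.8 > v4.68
False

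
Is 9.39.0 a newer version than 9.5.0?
Yes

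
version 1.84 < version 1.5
False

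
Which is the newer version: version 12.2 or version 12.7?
version 12.7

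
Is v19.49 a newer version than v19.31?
Yes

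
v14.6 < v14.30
True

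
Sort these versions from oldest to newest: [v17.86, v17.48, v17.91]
[v17.48, v17.86, v17.91]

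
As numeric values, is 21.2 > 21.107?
True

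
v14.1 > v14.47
False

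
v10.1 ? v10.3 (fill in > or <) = <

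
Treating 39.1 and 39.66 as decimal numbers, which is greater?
39.66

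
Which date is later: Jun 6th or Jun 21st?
Jun 21st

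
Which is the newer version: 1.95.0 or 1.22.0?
1.95.0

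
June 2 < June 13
True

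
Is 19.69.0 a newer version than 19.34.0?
Yes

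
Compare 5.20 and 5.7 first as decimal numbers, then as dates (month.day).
As decimals: 5.20 < 5.7. As dates: 5/20 is later than 5/7 (day 20 > day 7).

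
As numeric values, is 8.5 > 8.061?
True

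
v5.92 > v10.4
False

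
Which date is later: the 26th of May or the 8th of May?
the 26th of May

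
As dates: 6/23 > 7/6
False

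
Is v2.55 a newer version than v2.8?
Yes. Version numbers are compared segment by segment as integers, not as decimals: minor version 55 > 8, so v2.55 > v2.8 (even though the decimal 2.55 < 2.8).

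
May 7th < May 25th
True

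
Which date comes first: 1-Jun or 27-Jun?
1-Jun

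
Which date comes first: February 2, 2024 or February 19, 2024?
February 2, 2024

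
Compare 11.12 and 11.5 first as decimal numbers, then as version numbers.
As decimals: 11.12 < 11.5. As versions: v11.12 > v11.5 (minor version 12 > 5).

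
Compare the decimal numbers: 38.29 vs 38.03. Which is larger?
38.29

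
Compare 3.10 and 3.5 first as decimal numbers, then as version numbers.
As decimals: 3.10 < 3.5. As versions: v3.10 > v3.5 (minor version 10 > 5).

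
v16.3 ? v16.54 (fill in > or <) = <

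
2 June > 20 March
True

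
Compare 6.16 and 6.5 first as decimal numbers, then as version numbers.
As decimals: 6.16 < 6.5. As versions: v6.16 > v6.5 (minor version 16 > 5).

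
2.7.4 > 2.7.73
False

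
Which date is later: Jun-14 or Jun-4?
Jun-14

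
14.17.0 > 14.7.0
True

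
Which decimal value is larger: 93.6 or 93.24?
93.6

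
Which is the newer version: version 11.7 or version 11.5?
version 11.7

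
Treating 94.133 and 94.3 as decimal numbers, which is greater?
94.3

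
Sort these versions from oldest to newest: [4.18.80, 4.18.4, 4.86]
[4.18.4, 4.18.80, 4.86]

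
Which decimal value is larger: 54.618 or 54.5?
54.618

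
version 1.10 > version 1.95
False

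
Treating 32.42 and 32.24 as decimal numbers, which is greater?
32.42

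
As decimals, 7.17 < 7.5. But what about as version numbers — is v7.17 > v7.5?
True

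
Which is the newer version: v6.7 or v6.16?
v6.16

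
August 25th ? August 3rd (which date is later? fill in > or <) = >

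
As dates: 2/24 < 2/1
False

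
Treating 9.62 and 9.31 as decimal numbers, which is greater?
9.62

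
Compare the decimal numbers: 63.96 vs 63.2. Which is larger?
63.96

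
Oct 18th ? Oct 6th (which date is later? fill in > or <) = >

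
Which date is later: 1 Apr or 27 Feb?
1 Apr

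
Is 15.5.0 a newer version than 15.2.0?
Yes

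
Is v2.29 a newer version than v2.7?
Yes. Version numbers are compared segment by segment as integers, not as decimals: minor version 29 > 7, so v2.29 > v2.7 (even though the decimal 2.29 < 2.7).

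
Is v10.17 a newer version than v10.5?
Yes. Version numbers are compared segment by segment as integers, not as decimals: minor version 17 > 5, so v10.17 > v10.5 (even though the decimal 10.17 < 10.5).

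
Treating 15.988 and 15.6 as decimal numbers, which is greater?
15.988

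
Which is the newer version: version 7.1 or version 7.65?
version 7.65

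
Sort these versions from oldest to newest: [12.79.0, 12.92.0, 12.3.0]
[12.3.0, 12.79.0, 12.92.0]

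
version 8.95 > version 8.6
True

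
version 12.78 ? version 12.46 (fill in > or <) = >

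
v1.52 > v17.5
False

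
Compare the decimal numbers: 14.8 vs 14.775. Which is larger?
14.8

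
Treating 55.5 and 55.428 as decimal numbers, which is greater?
55.5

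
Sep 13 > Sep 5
True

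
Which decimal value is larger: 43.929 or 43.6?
43.929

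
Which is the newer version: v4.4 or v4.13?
v4.13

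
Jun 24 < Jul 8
True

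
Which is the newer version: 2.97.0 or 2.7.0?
2.97.0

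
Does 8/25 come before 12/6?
Yes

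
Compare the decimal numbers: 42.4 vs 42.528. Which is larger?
42.528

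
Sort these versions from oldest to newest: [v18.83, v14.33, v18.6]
[v14.33, v18.6, v18.83]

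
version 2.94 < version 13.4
True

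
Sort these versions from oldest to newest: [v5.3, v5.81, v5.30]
[v5.3, v5.30, v5.81]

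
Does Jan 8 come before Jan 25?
Yes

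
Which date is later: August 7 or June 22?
August 7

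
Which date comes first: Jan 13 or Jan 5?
Jan 5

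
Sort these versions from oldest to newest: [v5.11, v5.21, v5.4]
[v5.4, v5.11, v5.21]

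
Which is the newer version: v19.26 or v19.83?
v19.83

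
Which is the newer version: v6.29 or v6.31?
v6.31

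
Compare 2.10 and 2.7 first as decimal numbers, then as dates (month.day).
As decimals: 2.10 < 2.7. As dates: 2/10 is later than 2/7 (day 10 > day 7).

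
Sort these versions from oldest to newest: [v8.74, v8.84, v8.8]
[v8.8, v8.74, v8.84]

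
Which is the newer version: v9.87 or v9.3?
v9.87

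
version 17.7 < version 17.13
True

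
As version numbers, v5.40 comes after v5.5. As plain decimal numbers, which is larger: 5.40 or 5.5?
5.5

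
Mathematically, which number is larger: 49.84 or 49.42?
49.84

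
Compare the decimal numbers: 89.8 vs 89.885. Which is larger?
89.885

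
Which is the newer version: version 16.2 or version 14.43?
version 16.2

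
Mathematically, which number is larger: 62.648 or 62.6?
62.648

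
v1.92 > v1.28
True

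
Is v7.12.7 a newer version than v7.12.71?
No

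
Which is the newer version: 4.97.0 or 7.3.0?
7.3.0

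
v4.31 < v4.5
False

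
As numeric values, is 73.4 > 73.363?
True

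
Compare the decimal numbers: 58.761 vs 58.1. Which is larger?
58.761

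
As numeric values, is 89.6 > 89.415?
True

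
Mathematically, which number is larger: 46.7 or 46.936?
46.936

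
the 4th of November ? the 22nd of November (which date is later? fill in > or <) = <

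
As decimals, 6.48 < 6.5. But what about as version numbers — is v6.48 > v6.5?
True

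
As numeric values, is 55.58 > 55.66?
False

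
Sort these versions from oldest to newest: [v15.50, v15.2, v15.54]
[v15.2, v15.50, v15.54]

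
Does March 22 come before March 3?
No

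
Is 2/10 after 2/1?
Yes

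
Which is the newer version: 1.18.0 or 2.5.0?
2.5.0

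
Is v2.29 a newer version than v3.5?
No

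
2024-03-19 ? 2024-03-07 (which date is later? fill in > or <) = >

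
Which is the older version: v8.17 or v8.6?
v8.6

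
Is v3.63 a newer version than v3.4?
Yes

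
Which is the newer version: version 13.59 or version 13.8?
version 13.59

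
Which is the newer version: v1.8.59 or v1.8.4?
v1.8.59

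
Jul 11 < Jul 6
False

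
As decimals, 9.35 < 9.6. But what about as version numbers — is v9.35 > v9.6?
True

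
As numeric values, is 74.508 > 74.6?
False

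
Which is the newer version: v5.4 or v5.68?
v5.68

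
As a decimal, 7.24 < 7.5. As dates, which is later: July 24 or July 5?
July 24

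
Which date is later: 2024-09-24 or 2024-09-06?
2024-09-24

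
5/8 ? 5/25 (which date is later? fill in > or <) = <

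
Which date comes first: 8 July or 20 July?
8 July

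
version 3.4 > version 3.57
False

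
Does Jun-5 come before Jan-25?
No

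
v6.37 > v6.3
True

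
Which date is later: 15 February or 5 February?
15 February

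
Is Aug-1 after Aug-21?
No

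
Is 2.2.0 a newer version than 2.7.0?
No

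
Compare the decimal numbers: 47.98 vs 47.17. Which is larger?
47.98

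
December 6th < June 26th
False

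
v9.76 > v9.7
True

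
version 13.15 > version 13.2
True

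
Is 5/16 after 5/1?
Yes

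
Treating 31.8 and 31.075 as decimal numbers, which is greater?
31.8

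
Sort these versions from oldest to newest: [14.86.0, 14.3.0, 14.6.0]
[14.3.0, 14.6.0, 14.86.0]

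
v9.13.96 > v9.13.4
True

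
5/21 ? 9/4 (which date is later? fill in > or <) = <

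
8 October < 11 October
True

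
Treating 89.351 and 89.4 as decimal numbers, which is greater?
89.4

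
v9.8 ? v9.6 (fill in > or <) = >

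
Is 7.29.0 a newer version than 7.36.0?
No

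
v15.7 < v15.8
True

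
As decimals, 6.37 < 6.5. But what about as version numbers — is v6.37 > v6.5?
True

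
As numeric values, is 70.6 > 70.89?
False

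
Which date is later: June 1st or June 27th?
June 27th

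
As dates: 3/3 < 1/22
False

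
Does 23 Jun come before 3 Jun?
No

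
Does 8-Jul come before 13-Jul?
Yes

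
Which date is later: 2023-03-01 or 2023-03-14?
2023-03-14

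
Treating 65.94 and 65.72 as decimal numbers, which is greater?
65.94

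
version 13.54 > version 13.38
True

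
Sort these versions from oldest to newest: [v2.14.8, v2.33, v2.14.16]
[v2.14.8, v2.14.16, v2.33]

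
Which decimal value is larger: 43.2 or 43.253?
43.253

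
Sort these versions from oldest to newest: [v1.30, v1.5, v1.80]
[v1.5, v1.30, v1.80]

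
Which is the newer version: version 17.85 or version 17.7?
version 17.85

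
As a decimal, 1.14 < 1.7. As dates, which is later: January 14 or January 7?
January 14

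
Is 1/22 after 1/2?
Yes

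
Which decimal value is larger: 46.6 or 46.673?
46.673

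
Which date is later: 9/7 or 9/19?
9/19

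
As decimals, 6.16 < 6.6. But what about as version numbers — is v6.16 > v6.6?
True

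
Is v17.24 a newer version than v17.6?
Yes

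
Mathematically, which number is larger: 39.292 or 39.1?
39.292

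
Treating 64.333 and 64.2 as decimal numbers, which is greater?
64.333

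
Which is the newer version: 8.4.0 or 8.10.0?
8.10.0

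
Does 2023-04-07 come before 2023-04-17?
Yes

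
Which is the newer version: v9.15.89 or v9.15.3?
v9.15.89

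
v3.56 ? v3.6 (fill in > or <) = >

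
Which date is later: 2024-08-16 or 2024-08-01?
2024-08-16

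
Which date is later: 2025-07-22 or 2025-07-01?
2025-07-22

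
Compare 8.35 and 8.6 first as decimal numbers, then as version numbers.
As decimals: 8.35 < 8.6. As versions: v8.35 > v8.6 (minor version 35 > 6).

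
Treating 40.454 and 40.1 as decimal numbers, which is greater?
40.454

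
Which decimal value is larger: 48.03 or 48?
48.03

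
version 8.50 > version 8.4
True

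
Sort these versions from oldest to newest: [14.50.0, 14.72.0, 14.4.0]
[14.4.0, 14.50.0, 14.72.0]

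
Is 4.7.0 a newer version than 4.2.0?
Yes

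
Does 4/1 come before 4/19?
Yes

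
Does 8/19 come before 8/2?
No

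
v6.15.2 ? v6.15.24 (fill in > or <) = <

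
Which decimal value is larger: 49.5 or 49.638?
49.638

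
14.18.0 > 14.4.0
True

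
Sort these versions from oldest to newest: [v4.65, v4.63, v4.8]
[v4.8, v4.63, v4.65]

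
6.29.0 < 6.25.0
False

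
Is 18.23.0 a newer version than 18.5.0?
Yes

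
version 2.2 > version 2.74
False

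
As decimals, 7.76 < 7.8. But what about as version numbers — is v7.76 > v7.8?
True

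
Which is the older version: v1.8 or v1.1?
v1.1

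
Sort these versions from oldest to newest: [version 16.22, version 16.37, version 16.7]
[version 16.7, version 16.22, version 16.37]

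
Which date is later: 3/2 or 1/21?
3/2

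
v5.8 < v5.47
True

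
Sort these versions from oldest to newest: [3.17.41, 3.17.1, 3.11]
[3.11, 3.17.1, 3.17.41]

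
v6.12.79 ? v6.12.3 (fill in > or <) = >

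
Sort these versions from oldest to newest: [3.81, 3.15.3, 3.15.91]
[3.15.3, 3.15.91, 3.81]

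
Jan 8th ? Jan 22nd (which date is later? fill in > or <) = <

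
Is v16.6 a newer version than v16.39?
No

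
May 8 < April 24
False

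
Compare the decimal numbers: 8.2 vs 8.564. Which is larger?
8.564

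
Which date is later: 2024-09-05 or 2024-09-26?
2024-09-26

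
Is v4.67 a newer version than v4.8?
Yes. Version numbers are compared segment by segment as integers, not as decimals: minor version 67 > 8, so v4.67 > v4.8 (even though the decimal 4.67 < 4.8).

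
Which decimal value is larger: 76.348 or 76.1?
76.348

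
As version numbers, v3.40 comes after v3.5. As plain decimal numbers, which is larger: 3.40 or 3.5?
3.5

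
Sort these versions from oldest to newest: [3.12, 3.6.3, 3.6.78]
[3.6.3, 3.6.78, 3.12]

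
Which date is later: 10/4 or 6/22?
10/4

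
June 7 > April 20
True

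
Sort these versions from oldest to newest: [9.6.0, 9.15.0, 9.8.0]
[9.6.0, 9.8.0, 9.15.0]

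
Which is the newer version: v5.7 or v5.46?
v5.46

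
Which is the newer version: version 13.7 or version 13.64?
version 13.64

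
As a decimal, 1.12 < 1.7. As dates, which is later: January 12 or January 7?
January 12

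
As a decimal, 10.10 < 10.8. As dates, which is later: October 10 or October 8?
October 10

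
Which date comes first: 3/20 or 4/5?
3/20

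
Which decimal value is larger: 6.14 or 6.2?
6.2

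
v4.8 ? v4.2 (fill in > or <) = >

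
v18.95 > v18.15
True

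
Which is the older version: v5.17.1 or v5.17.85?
v5.17.1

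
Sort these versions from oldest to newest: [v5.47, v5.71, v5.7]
[v5.7, v5.47, v5.71]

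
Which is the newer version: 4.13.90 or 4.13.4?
4.13.90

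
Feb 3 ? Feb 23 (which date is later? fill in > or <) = <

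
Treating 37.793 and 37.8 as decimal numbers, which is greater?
37.8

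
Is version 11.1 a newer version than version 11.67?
No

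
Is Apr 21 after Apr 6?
Yes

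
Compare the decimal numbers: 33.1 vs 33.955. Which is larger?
33.955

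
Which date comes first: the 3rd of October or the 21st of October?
the 3rd of October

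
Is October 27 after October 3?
Yes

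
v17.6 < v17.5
False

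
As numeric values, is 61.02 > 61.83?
False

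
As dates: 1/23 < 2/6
True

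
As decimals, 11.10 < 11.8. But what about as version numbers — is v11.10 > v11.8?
True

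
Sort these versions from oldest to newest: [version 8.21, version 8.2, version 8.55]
[version 8.2, version 8.21, version 8.55]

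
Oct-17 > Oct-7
True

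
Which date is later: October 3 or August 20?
October 3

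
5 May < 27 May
True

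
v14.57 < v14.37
False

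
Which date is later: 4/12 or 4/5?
4/12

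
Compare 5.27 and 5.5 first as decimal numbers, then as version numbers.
As decimals: 5.27 < 5.5. As versions: v5.27 > v5.5 (minor version 27 > 5).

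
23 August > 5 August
True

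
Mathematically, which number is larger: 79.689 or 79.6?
79.689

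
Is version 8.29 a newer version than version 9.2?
No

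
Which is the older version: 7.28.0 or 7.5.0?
7.5.0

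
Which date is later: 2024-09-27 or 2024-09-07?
2024-09-27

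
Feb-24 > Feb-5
True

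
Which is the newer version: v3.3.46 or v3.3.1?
v3.3.46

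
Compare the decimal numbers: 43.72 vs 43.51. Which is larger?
43.72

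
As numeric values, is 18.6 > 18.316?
True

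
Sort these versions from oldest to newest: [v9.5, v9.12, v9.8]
[v9.5, v9.8, v9.12]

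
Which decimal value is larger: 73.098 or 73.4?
73.4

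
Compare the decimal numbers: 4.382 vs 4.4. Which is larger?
4.4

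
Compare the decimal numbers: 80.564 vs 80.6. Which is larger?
80.6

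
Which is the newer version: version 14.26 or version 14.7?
version 14.26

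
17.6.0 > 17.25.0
False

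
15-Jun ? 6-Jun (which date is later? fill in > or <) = >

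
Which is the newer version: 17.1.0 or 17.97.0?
17.97.0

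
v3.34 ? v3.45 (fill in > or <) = <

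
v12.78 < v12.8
False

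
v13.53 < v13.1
False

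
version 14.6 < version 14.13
True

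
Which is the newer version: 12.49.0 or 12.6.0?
12.49.0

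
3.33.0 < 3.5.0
False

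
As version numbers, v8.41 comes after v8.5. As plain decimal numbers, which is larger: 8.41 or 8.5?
8.5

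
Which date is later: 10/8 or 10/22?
10/22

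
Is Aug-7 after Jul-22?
Yes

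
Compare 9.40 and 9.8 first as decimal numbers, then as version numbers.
As decimals: 9.40 < 9.8. As versions: v9.40 > v9.8 (minor version 40 > 8).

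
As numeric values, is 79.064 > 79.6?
False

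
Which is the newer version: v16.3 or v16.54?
v16.54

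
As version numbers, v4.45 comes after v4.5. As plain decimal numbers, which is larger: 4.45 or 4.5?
4.5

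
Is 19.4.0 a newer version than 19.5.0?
No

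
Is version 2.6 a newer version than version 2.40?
No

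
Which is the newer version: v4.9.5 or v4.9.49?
v4.9.49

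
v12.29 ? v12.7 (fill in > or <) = >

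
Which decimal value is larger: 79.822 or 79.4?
79.822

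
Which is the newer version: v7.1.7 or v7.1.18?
v7.1.18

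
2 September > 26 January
True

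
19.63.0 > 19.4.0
True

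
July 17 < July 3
False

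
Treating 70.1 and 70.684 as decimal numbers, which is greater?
70.684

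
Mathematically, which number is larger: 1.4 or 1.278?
1.4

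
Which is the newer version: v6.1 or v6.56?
v6.56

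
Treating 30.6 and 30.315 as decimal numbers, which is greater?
30.6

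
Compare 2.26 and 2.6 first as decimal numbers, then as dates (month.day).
As decimals: 2.26 < 2.6. As dates: 2/26 is later than 2/6 (day 26 > day 6).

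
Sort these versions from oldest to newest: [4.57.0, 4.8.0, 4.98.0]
[4.8.0, 4.57.0, 4.98.0]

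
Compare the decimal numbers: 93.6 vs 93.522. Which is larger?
93.6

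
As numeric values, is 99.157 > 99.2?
False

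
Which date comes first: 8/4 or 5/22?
5/22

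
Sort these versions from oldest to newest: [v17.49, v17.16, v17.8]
[v17.8, v17.16, v17.49]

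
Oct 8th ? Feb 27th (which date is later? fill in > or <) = >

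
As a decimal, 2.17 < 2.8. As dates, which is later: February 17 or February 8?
February 17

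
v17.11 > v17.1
True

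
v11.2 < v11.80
True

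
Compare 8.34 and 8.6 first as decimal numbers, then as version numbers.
As decimals: 8.34 < 8.6. As versions: v8.34 > v8.6 (minor version 34 > 6).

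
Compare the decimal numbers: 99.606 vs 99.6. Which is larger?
99.606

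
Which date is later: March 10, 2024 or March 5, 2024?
March 10, 2024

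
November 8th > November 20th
False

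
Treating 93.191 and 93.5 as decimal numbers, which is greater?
93.5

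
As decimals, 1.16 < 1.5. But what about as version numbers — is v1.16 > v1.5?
True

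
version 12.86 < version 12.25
False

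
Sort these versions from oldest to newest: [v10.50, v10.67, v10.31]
[v10.31, v10.50, v10.67]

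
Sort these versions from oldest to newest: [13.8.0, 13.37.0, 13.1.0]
[13.1.0, 13.8.0, 13.37.0]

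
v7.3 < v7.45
True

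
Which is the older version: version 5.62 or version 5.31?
version 5.31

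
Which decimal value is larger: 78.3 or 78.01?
78.3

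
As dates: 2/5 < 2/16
True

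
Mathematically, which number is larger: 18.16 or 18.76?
18.76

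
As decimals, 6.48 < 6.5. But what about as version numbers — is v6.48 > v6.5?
True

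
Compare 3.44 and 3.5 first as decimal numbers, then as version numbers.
As decimals: 3.44 < 3.5. As versions: v3.44 > v3.5 (minor version 44 > 5).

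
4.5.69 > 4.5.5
True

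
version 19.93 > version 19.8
True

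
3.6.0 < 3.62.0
True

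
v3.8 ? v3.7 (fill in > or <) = >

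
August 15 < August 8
False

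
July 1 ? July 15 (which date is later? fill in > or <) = <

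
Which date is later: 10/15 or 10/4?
10/15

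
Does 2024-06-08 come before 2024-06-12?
Yes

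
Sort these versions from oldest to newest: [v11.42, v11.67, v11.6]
[v11.6, v11.42, v11.67]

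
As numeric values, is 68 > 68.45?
False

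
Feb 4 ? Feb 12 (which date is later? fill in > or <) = <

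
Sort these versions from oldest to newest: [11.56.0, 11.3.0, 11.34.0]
[11.3.0, 11.34.0, 11.56.0]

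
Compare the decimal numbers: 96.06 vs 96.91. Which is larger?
96.91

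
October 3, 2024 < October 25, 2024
True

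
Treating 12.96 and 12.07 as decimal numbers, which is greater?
12.96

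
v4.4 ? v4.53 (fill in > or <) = <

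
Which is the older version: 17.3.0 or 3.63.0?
3.63.0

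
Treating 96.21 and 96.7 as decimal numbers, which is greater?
96.7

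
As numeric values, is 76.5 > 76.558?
False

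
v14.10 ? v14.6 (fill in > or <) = >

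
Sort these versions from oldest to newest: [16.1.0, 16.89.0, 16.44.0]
[16.1.0, 16.44.0, 16.89.0]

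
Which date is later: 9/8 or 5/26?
9/8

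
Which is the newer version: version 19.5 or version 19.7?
version 19.7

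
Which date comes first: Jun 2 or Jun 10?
Jun 2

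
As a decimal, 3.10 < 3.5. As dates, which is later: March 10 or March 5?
March 10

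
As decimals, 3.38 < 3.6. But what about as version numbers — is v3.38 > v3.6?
True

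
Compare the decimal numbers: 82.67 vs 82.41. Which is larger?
82.67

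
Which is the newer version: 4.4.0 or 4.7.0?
4.7.0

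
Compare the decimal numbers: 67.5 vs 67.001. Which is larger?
67.5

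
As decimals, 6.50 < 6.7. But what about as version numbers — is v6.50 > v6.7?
True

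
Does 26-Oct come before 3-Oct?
No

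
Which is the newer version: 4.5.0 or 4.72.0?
4.72.0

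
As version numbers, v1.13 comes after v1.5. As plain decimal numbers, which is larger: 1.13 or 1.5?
1.5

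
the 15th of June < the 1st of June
False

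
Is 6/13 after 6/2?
Yes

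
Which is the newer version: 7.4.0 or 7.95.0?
7.95.0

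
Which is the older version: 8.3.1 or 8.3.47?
8.3.1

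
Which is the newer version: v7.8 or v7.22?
v7.22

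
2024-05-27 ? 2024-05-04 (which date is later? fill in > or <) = >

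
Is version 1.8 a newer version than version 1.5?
Yes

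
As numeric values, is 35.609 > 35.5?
True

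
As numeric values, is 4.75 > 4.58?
True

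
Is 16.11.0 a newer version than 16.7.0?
Yes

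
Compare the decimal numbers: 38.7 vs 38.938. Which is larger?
38.938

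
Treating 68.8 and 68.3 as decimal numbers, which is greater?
68.8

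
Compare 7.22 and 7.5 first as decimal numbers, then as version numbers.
As decimals: 7.22 < 7.5. As versions: v7.22 > v7.5 (minor version 22 > 5).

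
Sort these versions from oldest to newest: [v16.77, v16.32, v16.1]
[v16.1, v16.32, v16.77]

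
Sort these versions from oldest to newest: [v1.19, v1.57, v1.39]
[v1.19, v1.39, v1.57]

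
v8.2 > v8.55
False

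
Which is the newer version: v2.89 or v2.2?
v2.89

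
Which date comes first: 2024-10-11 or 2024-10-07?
2024-10-07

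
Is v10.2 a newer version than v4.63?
Yes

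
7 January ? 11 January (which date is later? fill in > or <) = <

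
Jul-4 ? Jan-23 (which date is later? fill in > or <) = >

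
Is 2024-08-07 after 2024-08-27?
No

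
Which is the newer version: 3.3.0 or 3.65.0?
3.65.0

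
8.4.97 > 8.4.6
True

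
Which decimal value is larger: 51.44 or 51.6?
51.6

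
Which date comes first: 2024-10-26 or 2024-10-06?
2024-10-06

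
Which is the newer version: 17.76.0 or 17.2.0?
17.76.0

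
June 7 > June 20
False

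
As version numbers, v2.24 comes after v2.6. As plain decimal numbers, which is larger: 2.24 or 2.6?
2.6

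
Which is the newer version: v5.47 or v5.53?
v5.53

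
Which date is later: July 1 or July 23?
July 23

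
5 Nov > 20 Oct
True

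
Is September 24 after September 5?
Yes. Day 24 comes after day 5 in September — this is a date comparison, not a decimal one (the decimal 9.24 would be smaller than 9.5).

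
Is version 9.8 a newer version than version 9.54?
No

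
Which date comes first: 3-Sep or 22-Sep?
3-Sep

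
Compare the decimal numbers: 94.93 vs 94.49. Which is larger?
94.93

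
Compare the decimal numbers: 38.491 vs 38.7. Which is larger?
38.7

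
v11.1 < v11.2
True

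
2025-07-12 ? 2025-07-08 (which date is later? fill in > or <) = >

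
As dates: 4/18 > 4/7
True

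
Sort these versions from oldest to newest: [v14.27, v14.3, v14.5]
[v14.3, v14.5, v14.27]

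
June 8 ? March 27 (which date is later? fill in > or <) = >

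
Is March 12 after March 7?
Yes. Day 12 comes after day 7 in March — this is a date comparison, not a decimal one (the decimal 3.12 would be smaller than 3.7).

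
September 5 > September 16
False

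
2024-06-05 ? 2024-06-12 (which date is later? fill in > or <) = <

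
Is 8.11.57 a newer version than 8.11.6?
Yes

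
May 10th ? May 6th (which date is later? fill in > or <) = >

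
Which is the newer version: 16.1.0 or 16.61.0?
16.61.0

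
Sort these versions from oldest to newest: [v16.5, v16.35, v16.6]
[v16.5, v16.6, v16.35]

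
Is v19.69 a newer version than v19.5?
Yes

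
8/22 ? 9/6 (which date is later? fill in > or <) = <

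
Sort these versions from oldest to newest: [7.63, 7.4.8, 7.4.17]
[7.4.8, 7.4.17, 7.63]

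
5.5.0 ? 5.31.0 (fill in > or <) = <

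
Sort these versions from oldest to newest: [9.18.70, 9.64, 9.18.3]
[9.18.3, 9.18.70, 9.64]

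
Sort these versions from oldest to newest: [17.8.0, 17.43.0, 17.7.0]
[17.7.0, 17.8.0, 17.43.0]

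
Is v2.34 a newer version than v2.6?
Yes. Version numbers are compared segment by segment as integers, not as decimals: minor version 34 > 6, so v2.34 > v2.6 (even though the decimal 2.34 < 2.6).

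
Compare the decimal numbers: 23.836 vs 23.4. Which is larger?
23.836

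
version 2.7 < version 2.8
True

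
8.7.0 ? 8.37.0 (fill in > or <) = <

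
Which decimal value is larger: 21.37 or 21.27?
21.37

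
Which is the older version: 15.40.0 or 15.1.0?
15.1.0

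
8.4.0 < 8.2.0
False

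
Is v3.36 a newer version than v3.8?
Yes. Version numbers are compared segment by segment as integers, not as decimals: minor version 36 > 8, so v3.36 > v3.8 (even though the decimal 3.36 < 3.8).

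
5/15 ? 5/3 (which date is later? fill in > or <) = >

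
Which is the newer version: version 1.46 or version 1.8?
version 1.46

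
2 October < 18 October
True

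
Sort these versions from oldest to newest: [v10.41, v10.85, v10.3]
[v10.3, v10.41, v10.85]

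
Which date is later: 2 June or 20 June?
20 June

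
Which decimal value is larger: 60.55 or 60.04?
60.55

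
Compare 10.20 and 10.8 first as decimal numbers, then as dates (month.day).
As decimals: 10.20 < 10.8. As dates: 10/20 is later than 10/8 (day 20 > day 8).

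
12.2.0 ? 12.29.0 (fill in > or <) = <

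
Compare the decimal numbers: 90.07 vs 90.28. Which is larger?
90.28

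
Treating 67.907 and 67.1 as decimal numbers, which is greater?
67.907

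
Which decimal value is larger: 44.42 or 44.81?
44.81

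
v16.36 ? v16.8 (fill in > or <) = >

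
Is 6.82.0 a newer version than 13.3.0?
No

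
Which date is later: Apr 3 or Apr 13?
Apr 13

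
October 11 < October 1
False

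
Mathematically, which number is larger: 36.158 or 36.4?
36.4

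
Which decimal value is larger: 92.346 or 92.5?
92.5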